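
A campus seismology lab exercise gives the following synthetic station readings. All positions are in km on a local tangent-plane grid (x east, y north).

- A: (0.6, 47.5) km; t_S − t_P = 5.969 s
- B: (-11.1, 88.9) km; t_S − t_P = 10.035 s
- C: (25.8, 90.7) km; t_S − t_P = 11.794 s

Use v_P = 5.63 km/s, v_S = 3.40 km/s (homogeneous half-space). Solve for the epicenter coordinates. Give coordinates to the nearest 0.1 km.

(-26.8, 4.2)

Distance from S−P lag: d = Δt · v_P v_S / (v_P − v_S) = Δt · (5.63·3.40)/(5.63−3.40) ≈ 8.5839·Δt.
So d_A = 51.24, d_B = 86.14, d_C = 101.24 km.
Circle about each station: (x − 0.6)² + (y − 47.5)² = 51.24²; (x + 11.1)² + (y − 88.9)² = 86.14²; (x − 25.8)² + (y − 90.7)² = 101.24².
Subtracting the A equation from the B and C equations removes the quadratic terms:
-23.4 x + 82.8 y = 975.25
50.4 x + 86.4 y = -988.48
Solving the 2×2 system: x ≈ -26.8, y ≈ 4.2 km.
Check against A (with the unrounded x, y): √((x − 0.6)²+(y − 47.5)²) = 51.25 ≈ 51.24 km. ✓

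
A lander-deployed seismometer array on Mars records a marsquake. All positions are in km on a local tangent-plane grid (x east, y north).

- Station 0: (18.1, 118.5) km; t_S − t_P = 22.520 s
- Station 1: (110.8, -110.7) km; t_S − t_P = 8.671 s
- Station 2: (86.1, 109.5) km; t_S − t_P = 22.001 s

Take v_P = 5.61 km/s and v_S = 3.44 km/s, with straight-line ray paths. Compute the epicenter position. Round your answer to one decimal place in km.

Distance from S−P lag: d = Δt · v_P v_S / (v_P − v_S) = Δt · (5.61·3.44)/(5.61−3.44) ≈ 8.8933·Δt.
So d_Station 0 = 200.28, d_Station 1 = 77.11, d_Station 2 = 195.66 km.
Circle about each station: (x − 18.1)² + (y − 118.5)² = 200.28²; (x − 110.8)² + (y + 110.7)² = 77.11²; (x − 86.1)² + (y − 109.5)² = 195.66².
Subtracting the Station 0 equation from the Station 1 and Station 2 equations removes the quadratic terms:
185.4 x − 458.4 y = 44327.40
136.0 x − 18.0 y = 6862.84
Solving the 2×2 system: x ≈ 39.8, y ≈ -80.6 km.

x ≈ 39.8 km, y ≈ -80.6 km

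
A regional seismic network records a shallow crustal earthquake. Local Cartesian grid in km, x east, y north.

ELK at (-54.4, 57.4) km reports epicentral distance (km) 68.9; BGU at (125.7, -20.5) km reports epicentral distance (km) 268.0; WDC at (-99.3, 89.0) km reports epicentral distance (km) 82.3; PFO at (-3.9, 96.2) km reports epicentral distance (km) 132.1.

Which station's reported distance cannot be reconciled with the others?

Solve using three stations at a time. Using ELK, WDC, PFO (subtract circle equations pairwise → linear system) gives (x, y) ≈ (-101.1, 6.7).
Distances from that point to each station vs reported:
  ELK: calculated 68.9 vs reported 68.9 → residual 0.0 km
  BGU: calculated 228.4 vs reported 268.0 → residual 39.6 km
  WDC: calculated 82.3 vs reported 82.3 → residual 0.0 km
  PFO: calculated 132.1 vs reported 132.1 → residual 0.0 km
ELK, WDC, PFO are mutually consistent (residuals ≈ 0); BGU is off by 39.6 km.

BGU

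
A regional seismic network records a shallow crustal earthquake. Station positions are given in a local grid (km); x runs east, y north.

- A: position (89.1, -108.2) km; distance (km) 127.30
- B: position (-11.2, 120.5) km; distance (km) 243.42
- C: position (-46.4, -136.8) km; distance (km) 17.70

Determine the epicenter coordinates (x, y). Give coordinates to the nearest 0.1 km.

x ≈ -37.5 km, y ≈ -121.5 km

Circle about each station: (x − 89.1)² + (y + 108.2)² = 127.30²; (x + 11.2)² + (y − 120.5)² = 243.42²; (x + 46.4)² + (y + 136.8)² = 17.70².
Subtracting the A equation from the B and C equations removes the quadratic terms:
-200.6 x + 457.4 y = -48048.37
-271.0 x − 57.2 y = 17113.15
Solving the 2×2 system: x ≈ -37.5, y ≈ -121.5 km.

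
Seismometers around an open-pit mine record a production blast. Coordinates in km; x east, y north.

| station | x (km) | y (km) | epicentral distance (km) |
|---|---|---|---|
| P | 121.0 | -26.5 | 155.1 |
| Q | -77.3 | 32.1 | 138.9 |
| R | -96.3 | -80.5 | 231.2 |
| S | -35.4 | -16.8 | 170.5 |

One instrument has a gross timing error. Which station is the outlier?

S

Solve using three stations at a time. Using P, Q, R (subtract circle equations pairwise → linear system) gives (x, y) ≈ (40.3, 106.0).
Distances from that point to each station vs reported:
  P: calculated 155.1 vs reported 155.1 → residual 0.0 km
  Q: calculated 139.0 vs reported 138.9 → residual 0.1 km
  R: calculated 231.2 vs reported 231.2 → residual 0.0 km
  S: calculated 144.3 vs reported 170.5 → residual 26.2 km
P, Q, R are mutually consistent (residuals ≈ 0); S is off by 26.2 km.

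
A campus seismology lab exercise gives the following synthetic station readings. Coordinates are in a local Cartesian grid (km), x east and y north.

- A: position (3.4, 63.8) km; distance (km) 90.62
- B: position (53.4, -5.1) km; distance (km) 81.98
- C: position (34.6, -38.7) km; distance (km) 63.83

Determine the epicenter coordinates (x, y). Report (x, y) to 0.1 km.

-26.9 km east, -21.6 km north

Circle about each station: (x − 3.4)² + (y − 63.8)² = 90.62²; (x − 53.4)² + (y + 5.1)² = 81.98²; (x − 34.6)² + (y + 38.7)² = 63.83².
Subtracting pairs of circle equations eliminates x²+y² and gives linear equations (the radical axes):
100.0 x − 137.8 y = 286.83
62.4 x − 205.0 y = 2750.57
Solving the 2×2 system: x ≈ -26.9, y ≈ -21.6 km.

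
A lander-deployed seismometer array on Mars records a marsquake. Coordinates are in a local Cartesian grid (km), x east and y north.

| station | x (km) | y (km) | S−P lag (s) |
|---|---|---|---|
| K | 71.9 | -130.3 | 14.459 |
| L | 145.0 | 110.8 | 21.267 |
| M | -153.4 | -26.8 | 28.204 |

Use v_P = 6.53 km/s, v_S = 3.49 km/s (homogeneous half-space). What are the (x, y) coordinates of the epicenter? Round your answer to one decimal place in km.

(58.0, -22.8)

Distance from S−P lag: d = Δt · v_P v_S / (v_P − v_S) = Δt · (6.53·3.49)/(6.53−3.49) ≈ 7.4966·Δt.
So d_K = 108.39, d_L = 159.43, d_M = 211.43 km.
Circle about each station: (x − 71.9)² + (y + 130.3)² = 108.39²; (x − 145.0)² + (y − 110.8)² = 159.43²; (x + 153.4)² + (y + 26.8)² = 211.43².
Subtracting pairs of circle equations eliminates x²+y² and gives linear equations (the radical axes):
146.2 x + 482.2 y = -2515.59
-450.6 x + 207.0 y = -30852.15
Solving the 2×2 system: x ≈ 58.0, y ≈ -22.8 km.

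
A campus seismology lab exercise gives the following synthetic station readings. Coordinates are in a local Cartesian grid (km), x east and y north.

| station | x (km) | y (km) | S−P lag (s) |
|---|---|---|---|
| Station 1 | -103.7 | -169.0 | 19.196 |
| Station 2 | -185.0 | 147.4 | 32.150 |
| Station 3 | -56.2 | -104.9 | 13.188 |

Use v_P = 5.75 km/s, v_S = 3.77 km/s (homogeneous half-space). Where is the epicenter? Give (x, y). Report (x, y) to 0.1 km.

Distance from S−P lag: d = Δt · v_P v_S / (v_P − v_S) = Δt · (5.75·3.77)/(5.75−3.77) ≈ 10.9482·Δt.
So d_Station 1 = 210.16, d_Station 2 = 351.99, d_Station 3 = 144.39 km.
Circle about each station: (x + 103.7)² + (y + 169.0)² = 210.16²; (x + 185.0)² + (y − 147.4)² = 351.99²; (x + 56.2)² + (y + 104.9)² = 144.39².
Subtracting the Station 1 equation from the Station 2 and Station 3 equations removes the quadratic terms:
-162.6 x + 632.8 y = -63092.66
95.0 x + 128.2 y = -1833.49
Solving the 2×2 system: x ≈ 85.6, y ≈ -77.7 km.
Check against Station 1 (with the unrounded x, y): √((x + 103.7)²+(y + 169.0)²) = 210.14 ≈ 210.16 km. ✓

x ≈ 85.6 km, y ≈ -77.7 km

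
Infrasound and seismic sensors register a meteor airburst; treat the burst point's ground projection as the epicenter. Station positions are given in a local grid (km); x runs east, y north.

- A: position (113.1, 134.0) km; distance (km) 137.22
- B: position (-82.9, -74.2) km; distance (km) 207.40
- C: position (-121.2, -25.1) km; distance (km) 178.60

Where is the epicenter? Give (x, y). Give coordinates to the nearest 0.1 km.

Circle about each station: (x − 113.1)² + (y − 134.0)² = 137.22²; (x + 82.9)² + (y + 74.2)² = 207.40²; (x + 121.2)² + (y + 25.1)² = 178.60².
Subtracting the A equation from the B and C equations removes the quadratic terms:
-392.0 x − 416.4 y = -42554.99
-468.6 x − 318.2 y = -28496.79
Solving the 2×2 system: x ≈ -23.8, y ≈ 124.6 km.
Check against A (with the unrounded x, y): √((x − 113.1)²+(y − 134.0)²) = 137.22 ≈ 137.22 km. ✓

(-23.8, 124.6)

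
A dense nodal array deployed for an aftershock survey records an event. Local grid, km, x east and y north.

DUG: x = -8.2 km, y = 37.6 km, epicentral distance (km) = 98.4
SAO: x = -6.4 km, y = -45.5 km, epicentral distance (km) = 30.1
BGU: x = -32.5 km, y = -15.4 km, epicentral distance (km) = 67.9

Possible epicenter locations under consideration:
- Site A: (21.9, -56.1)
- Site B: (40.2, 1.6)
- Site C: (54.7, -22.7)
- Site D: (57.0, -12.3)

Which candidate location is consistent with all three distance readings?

Site A

For each candidate, compare |candidate − station| to the reported distance:
Site A: residuals DUG 0.0, SAO 0.1, BGU 0.0 → max 0.1 km
Site B: residuals DUG 38.1, SAO 36.2, BGU 6.8 → max 38.1 km
Site C: residuals DUG 11.3, SAO 35.1, BGU 19.6 → max 35.1 km
Site D: residuals DUG 16.3, SAO 41.5, BGU 21.7 → max 41.5 km
Only Site A has all residuals ≈ 0.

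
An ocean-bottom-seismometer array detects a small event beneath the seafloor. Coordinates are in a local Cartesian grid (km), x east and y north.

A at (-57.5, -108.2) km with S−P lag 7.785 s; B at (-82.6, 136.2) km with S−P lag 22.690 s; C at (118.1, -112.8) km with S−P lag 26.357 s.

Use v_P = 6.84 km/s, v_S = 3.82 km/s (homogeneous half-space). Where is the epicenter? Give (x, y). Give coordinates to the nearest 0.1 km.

Distance from S−P lag: d = Δt · v_P v_S / (v_P − v_S) = Δt · (6.84·3.82)/(6.84−3.82) ≈ 8.6519·Δt.
So d_A = 67.36, d_B = 196.31, d_C = 228.04 km.
Circle about each station: (x + 57.5)² + (y + 108.2)² = 67.36²; (x + 82.6)² + (y − 136.2)² = 196.31²; (x − 118.1)² + (y + 112.8)² = 228.04².
Subtracting the A equation from the B and C equations removes the quadratic terms:
-50.2 x + 488.8 y = -23640.54
351.2 x − 9.2 y = -35806.91
Solving the 2×2 system: x ≈ -103.5, y ≈ -59.0 km.

(-103.5, -59.0)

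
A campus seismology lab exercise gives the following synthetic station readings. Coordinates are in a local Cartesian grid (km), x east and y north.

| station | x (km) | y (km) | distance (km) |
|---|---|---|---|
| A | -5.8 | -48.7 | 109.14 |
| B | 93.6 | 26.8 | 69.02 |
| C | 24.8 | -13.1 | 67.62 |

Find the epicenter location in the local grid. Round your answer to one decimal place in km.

30.3 km east, 54.3 km north

Circle about each station: (x + 5.8)² + (y + 48.7)² = 109.14²; (x − 93.6)² + (y − 26.8)² = 69.02²; (x − 24.8)² + (y + 13.1)² = 67.62².
Subtracting the A equation from the B and C equations removes the quadratic terms:
198.8 x + 151.0 y = 14221.65
61.2 x + 71.2 y = 5720.40
Solving the 2×2 system: x ≈ 30.3, y ≈ 54.3 km.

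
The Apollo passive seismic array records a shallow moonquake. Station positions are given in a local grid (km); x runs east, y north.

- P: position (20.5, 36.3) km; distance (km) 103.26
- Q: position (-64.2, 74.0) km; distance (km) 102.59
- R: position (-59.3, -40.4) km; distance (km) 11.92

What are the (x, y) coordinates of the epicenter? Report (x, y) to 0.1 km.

Circle about each station: (x − 20.5)² + (y − 36.3)² = 103.26²; (x + 64.2)² + (y − 74.0)² = 102.59²; (x + 59.3)² + (y + 40.4)² = 11.92².
Subtracting pairs of circle equations eliminates x²+y² and gives linear equations (the radical axes):
-169.4 x + 75.4 y = 7997.62
-159.6 x − 153.4 y = 13931.25
Solving the 2×2 system: x ≈ -59.9, y ≈ -28.5 km.
Check against P (with the unrounded x, y): √((x − 20.5)²+(y − 36.3)²) = 103.26 ≈ 103.26 km. ✓

(-59.9, -28.5)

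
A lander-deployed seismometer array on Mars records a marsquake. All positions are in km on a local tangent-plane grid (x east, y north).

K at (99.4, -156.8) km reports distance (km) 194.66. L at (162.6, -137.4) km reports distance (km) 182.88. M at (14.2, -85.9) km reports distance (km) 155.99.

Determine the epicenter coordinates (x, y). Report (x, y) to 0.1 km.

(109.5, 37.6)

Circle about each station: (x − 99.4)² + (y + 156.8)² = 194.66²; (x − 162.6)² + (y + 137.4)² = 182.88²; (x − 14.2)² + (y + 85.9)² = 155.99².
Subtracting the K equation from the L and M equations removes the quadratic terms:
126.4 x + 38.8 y = 15298.34
-170.4 x + 141.8 y = -13326.51
Solving the 2×2 system: x ≈ 109.5, y ≈ 37.6 km.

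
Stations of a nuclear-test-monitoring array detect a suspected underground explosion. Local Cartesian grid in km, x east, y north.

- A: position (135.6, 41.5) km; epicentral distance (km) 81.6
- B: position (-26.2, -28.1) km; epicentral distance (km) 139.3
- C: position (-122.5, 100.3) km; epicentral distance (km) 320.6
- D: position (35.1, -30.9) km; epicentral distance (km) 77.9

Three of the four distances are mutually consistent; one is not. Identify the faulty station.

Solve using three stations at a time. Using A, B, D (subtract circle equations pairwise → linear system) gives (x, y) ≈ (112.9, -37.0).
Distances from that point to each station vs reported:
  A: calculated 81.7 vs reported 81.6 → residual 0.1 km
  B: calculated 139.4 vs reported 139.3 → residual 0.1 km
  C: calculated 272.5 vs reported 320.6 → residual 48.1 km
  D: calculated 78.0 vs reported 77.9 → residual 0.1 km
A, B, D are mutually consistent (residuals ≈ 0); C is off by 48.1 km.

C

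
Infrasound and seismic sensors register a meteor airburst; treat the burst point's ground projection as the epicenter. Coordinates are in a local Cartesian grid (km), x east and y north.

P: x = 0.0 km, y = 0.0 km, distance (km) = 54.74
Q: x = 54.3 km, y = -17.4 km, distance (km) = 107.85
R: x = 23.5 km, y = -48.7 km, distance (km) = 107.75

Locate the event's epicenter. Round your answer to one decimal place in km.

(-36.5, 40.8)

Circle about each station: x² + y² = 54.74²; (x − 54.3)² + (y + 17.4)² = 107.85²; (x − 23.5)² + (y + 48.7)² = 107.75².
Subtracting the P equation from the Q and R equations removes the quadratic terms:
108.6 x − 34.8 y = -5383.90
47.0 x − 97.4 y = -5689.65
Solving the 2×2 system: x ≈ -36.5, y ≈ 40.8 km.
Check against P (with the unrounded x, y): √(x²+y²) = 54.75 ≈ 54.74 km. ✓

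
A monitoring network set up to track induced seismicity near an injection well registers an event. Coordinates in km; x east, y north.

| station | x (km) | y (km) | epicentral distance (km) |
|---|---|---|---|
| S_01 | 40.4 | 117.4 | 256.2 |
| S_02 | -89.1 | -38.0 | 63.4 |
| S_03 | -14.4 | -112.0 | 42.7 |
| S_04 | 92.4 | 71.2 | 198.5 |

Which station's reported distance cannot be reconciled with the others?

Solve using three stations at a time. Using S_02, S_03, S_04 (subtract circle equations pairwise → linear system) gives (x, y) ≈ (-39.3, -77.3).
Distances from that point to each station vs reported:
  S_01: calculated 210.4 vs reported 256.2 → residual 45.8 km
  S_02: calculated 63.4 vs reported 63.4 → residual 0.0 km
  S_03: calculated 42.7 vs reported 42.7 → residual 0.0 km
  S_04: calculated 198.5 vs reported 198.5 → residual 0.0 km
S_02, S_03, S_04 are mutually consistent (residuals ≈ 0); S_01 is off by 45.8 km.

S_01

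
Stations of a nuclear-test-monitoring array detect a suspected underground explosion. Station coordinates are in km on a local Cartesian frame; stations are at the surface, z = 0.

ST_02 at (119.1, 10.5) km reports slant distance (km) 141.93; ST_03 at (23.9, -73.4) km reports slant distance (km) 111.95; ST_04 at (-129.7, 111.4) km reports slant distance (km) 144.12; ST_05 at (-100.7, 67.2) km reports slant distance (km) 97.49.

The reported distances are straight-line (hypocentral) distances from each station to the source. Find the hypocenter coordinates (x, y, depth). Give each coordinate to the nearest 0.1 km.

(-18.5, 25.3, 31.5)

Each station gives a sphere (x−x_i)² + (y−y_i)² + z² = d_i² (stations at z=0).
Subtracting the ST_02 sphere from ST_03 and ST_04: z² cancels, leaving linear equations in x and y:
-190.4 x − 167.8 y = -724.97
-497.6 x + 201.8 y = 14310.54
Solving: x ≈ -18.496, y ≈ 25.307 km (keep extra digits for the depth step; rounded: -18.5, 25.3).
Then from the ST_02 sphere: z² = 141.93² − (x − 119.1)² − (y − 10.5)² with x = -18.496, y = 25.307, so z ≈ 31.499 ≈ 31.5 km.
Check against ST_05 (with the unrounded solution): distance 97.49 ≈ 97.49 km. ✓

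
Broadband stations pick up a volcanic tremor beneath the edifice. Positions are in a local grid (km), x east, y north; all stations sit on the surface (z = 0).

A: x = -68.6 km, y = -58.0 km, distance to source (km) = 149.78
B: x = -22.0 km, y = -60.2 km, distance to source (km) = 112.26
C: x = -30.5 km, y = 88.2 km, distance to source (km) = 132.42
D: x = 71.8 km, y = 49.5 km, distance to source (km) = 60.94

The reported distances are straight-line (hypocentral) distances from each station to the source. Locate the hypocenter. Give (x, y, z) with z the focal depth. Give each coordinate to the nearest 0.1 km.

Each station gives a sphere (x−x_i)² + (y−y_i)² + z² = d_i² (stations at z=0).
Subtracting the A sphere from B and C: z² cancels, leaving linear equations in x and y:
93.2 x − 4.4 y = 5869.82
76.2 x + 292.4 y = 5538.52
Solving: x ≈ 63.099, y ≈ 2.498 km (keep extra digits for the depth step; rounded: 63.1, 2.5).
Then from the A sphere: z² = 149.78² − (x + 68.6)² − (y + 58.0)² with x = 63.099, y = 2.498, so z ≈ 37.808 ≈ 37.8 km.

(63.1, 2.5, 37.8)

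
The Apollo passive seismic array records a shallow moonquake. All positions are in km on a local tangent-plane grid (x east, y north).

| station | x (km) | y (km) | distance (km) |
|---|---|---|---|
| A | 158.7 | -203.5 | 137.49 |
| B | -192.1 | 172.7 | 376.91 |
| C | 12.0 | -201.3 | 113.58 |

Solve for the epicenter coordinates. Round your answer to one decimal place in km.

Circle about each station: (x − 158.7)² + (y + 203.5)² = 137.49²; (x + 192.1)² + (y − 172.7)² = 376.91²; (x − 12.0)² + (y + 201.3)² = 113.58².
Subtracting the A equation from the B and C equations removes the quadratic terms:
-701.6 x + 752.4 y = -123027.89
-293.4 x + 4.4 y = -19929.17
Solving the 2×2 system: x ≈ 66.4, y ≈ -101.6 km.

x ≈ 66.4 km, y ≈ -101.6 km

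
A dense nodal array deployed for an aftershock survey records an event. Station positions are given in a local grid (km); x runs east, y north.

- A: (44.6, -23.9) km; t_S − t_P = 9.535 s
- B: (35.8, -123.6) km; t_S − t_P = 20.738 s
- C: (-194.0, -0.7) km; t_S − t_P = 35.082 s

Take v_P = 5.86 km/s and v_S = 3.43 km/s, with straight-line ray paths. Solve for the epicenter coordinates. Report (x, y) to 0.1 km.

Distance from S−P lag: d = Δt · v_P v_S / (v_P − v_S) = Δt · (5.86·3.43)/(5.86−3.43) ≈ 8.2715·Δt.
So d_A = 78.87, d_B = 171.53, d_C = 290.18 km.
Circle about each station: (x − 44.6)² + (y + 23.9)² = 78.87²; (x − 35.8)² + (y + 123.6)² = 171.53²; (x + 194.0)² + (y + 0.7)² = 290.18².
Subtracting the A equation from the B and C equations removes the quadratic terms:
-17.6 x − 199.4 y = -9203.83
-477.2 x + 46.4 y = -42907.84
Solving the 2×2 system: x ≈ 93.6, y ≈ 37.9 km.
Check against A (with the unrounded x, y): √((x − 44.6)²+(y + 23.9)²) = 78.87 ≈ 78.87 km. ✓

x ≈ 93.6 km, y ≈ 37.9 km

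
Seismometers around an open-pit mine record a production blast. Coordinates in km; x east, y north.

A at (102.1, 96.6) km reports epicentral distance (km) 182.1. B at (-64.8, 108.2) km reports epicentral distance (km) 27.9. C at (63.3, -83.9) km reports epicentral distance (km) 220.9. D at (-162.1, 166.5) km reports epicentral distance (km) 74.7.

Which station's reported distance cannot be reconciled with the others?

Solve using three stations at a time. Using A, B, C (subtract circle equations pairwise → linear system) gives (x, y) ≈ (-79.6, 84.6).
Distances from that point to each station vs reported:
  A: calculated 182.1 vs reported 182.1 → residual 0.0 km
  B: calculated 27.9 vs reported 27.9 → residual 0.0 km
  C: calculated 220.9 vs reported 220.9 → residual 0.0 km
  D: calculated 116.3 vs reported 74.7 → residual 41.6 km
A, B, C are mutually consistent (residuals ≈ 0); D is off by 41.6 km.

D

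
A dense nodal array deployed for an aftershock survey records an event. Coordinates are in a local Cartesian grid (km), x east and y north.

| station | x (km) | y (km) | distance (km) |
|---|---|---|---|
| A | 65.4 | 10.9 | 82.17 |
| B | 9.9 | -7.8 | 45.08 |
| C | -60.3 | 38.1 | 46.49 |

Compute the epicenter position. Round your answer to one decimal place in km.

(-14.5, 30.1)

Circle about each station: (x − 65.4)² + (y − 10.9)² = 82.17²; (x − 9.9)² + (y + 7.8)² = 45.08²; (x + 60.3)² + (y − 38.1)² = 46.49².
Subtracting the A equation from the B and C equations removes the quadratic terms:
-111.0 x − 37.4 y = 482.58
-251.4 x + 54.4 y = 5282.32
Solving the 2×2 system: x ≈ -14.5, y ≈ 30.1 km.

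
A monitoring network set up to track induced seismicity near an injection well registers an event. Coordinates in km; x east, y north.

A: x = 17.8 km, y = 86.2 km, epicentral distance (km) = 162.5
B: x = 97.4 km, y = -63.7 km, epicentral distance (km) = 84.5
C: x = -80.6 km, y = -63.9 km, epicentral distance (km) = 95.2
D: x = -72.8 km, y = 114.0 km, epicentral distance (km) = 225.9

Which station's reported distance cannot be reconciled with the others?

Solve using three stations at a time. Using A, B, C (subtract circle equations pairwise → linear system) gives (x, y) ≈ (13.8, -76.3).
Distances from that point to each station vs reported:
  A: calculated 162.5 vs reported 162.5 → residual 0.0 km
  B: calculated 84.5 vs reported 84.5 → residual 0.0 km
  C: calculated 95.2 vs reported 95.2 → residual 0.0 km
  D: calculated 209.1 vs reported 225.9 → residual 16.8 km
A, B, C are mutually consistent (residuals ≈ 0); D is off by 16.8 km.

D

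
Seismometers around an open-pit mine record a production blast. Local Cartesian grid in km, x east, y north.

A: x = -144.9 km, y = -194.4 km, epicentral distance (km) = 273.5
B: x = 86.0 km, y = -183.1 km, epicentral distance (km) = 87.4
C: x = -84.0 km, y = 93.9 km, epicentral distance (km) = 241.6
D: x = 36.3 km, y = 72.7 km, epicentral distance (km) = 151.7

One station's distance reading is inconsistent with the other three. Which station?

B

Solve using three stations at a time. Using A, C, D (subtract circle equations pairwise → linear system) gives (x, y) ≈ (96.7, -66.4).
Distances from that point to each station vs reported:
  A: calculated 273.5 vs reported 273.5 → residual 0.0 km
  B: calculated 117.2 vs reported 87.4 → residual 29.8 km
  C: calculated 241.6 vs reported 241.6 → residual 0.0 km
  D: calculated 151.6 vs reported 151.7 → residual 0.1 km
A, C, D are mutually consistent (residuals ≈ 0); B is off by 29.8 km.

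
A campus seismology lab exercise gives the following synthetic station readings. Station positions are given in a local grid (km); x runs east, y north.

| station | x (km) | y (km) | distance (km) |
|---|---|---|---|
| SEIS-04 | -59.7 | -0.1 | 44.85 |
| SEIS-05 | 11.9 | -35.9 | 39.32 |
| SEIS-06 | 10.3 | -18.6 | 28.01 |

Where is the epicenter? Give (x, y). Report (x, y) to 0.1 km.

(-15.5, -7.7)

Circle about each station: (x + 59.7)² + (y + 0.1)² = 44.85²; (x − 11.9)² + (y + 35.9)² = 39.32²; (x − 10.3)² + (y + 18.6)² = 28.01².
Subtracting pairs of circle equations eliminates x²+y² and gives linear equations (the radical axes):
143.2 x − 71.6 y = -1668.22
140.0 x − 37.0 y = -1885.09
Solving the 2×2 system: x ≈ -15.5, y ≈ -7.7 km.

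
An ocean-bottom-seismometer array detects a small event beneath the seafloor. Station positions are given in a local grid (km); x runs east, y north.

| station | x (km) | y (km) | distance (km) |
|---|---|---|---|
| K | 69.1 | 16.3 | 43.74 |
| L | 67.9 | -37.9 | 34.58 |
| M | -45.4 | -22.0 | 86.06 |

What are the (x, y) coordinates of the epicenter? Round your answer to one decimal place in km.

Circle about each station: (x − 69.1)² + (y − 16.3)² = 43.74²; (x − 67.9)² + (y + 37.9)² = 34.58²; (x + 45.4)² + (y + 22.0)² = 86.06².
Subtracting the K equation from the L and M equations removes the quadratic terms:
-2.4 x − 108.4 y = 1723.73
-229.0 x − 76.6 y = -7988.48
Solving the 2×2 system: x ≈ 40.5, y ≈ -16.8 km.

40.5 km east, -16.8 km north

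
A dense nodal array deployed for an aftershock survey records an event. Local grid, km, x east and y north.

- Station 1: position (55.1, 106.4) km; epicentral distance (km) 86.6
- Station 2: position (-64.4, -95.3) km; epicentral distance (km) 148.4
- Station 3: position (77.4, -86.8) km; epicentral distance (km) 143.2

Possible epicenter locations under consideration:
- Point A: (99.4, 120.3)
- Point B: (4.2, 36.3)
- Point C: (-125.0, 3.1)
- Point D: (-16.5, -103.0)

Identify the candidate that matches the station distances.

For each candidate, compare |candidate − station| to the reported distance:
Point A: residuals Station 1 40.2, Station 2 122.4, Station 3 65.1 → max 122.4 km
Point B: residuals Station 1 0.0, Station 2 0.0, Station 3 0.0 → max 0.0 km
Point C: residuals Station 1 121.0, Station 2 32.8, Station 3 78.3 → max 121.0 km
Point D: residuals Station 1 134.7, Station 2 99.9, Station 3 47.9 → max 134.7 km
Only Point B has all residuals ≈ 0.

Point B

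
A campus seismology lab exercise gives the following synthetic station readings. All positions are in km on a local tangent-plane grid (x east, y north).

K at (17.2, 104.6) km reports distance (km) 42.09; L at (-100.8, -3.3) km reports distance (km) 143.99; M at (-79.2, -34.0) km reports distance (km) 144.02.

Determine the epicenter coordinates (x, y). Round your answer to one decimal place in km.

(26.7, 63.6)

Circle about each station: (x − 17.2)² + (y − 104.6)² = 42.09²; (x + 100.8)² + (y + 3.3)² = 143.99²; (x + 79.2)² + (y + 34.0)² = 144.02².
Subtracting the K equation from the L and M equations removes the quadratic terms:
-236.0 x − 215.8 y = -20027.02
-192.8 x − 277.2 y = -22778.55
Solving the 2×2 system: x ≈ 26.7, y ≈ 63.6 km.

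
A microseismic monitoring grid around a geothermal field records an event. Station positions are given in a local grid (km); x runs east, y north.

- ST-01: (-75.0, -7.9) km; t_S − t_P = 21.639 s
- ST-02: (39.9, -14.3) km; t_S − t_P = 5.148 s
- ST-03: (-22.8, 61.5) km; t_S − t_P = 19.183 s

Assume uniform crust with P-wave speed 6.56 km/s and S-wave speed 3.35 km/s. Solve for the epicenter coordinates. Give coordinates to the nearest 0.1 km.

(71.5, -29.9)

Distance from S−P lag: d = Δt · v_P v_S / (v_P − v_S) = Δt · (6.56·3.35)/(6.56−3.35) ≈ 6.8461·Δt.
So d_ST-01 = 148.14, d_ST-02 = 35.24, d_ST-03 = 131.33 km.
Circle about each station: (x + 75.0)² + (y + 7.9)² = 148.14²; (x − 39.9)² + (y + 14.3)² = 35.24²; (x + 22.8)² + (y − 61.5)² = 131.33².
Subtracting the ST-01 equation from the ST-02 and ST-03 equations removes the quadratic terms:
229.8 x − 12.8 y = 16812.69
104.4 x + 138.8 y = 3312.57
Solving the 2×2 system: x ≈ 71.5, y ≈ -29.9 km.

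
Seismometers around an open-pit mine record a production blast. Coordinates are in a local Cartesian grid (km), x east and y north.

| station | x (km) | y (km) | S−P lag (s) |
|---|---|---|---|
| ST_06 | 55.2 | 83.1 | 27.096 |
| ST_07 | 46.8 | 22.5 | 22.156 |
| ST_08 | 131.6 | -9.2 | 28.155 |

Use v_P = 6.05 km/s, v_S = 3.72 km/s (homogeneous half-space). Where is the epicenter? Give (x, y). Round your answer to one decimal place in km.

Distance from S−P lag: d = Δt · v_P v_S / (v_P − v_S) = Δt · (6.05·3.72)/(6.05−3.72) ≈ 9.6592·Δt.
So d_ST_06 = 261.73, d_ST_07 = 214.01, d_ST_08 = 271.96 km.
Circle about each station: (x − 55.2)² + (y − 83.1)² = 261.73²; (x − 46.8)² + (y − 22.5)² = 214.01²; (x − 131.6)² + (y + 9.2)² = 271.96².
Subtracting pairs of circle equations eliminates x²+y² and gives linear equations (the radical axes):
-16.8 x − 121.2 y = 15446.15
152.8 x − 184.6 y = 1990.90
Solving the 2×2 system: x ≈ -120.7, y ≈ -110.7 km.
Check against ST_06 (with the unrounded x, y): √((x − 55.2)²+(y − 83.1)²) = 261.74 ≈ 261.73 km. ✓

x ≈ -120.7 km, y ≈ -110.7 km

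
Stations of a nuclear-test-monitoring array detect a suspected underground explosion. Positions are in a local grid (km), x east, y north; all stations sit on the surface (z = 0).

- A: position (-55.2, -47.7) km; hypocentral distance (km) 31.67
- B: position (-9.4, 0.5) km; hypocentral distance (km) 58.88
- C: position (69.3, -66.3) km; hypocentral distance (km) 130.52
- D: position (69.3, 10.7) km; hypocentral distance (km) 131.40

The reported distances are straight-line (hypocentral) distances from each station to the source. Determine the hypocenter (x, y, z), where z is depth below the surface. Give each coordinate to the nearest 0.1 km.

(-53.2, -29.3, 25.7)

Each station gives a sphere (x−x_i)² + (y−y_i)² + z² = d_i² (stations at z=0).
Subtracting the A sphere from B and C: z² cancels, leaving linear equations in x and y:
91.6 x + 96.4 y = -7697.59
249.0 x − 37.2 y = -12156.63
Solving: x ≈ -53.199, y ≈ -29.300 km (keep extra digits for the depth step; rounded: -53.2, -29.3).
Then from the A sphere: z² = 31.67² − (x + 55.2)² − (y + 47.7)² with x = -53.199, y = -29.300, so z ≈ 25.699 ≈ 25.7 km.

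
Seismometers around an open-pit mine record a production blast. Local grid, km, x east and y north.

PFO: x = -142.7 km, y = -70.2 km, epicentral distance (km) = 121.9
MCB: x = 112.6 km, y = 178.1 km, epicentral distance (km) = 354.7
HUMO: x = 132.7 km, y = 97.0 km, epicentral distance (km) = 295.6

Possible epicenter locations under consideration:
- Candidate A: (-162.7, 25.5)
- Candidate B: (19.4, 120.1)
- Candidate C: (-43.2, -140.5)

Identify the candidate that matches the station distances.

For each candidate, compare |candidate − station| to the reported distance:
Candidate A: residuals PFO 24.1, MCB 39.9, HUMO 8.3 → max 39.9 km
Candidate B: residuals PFO 128.1, MCB 244.9, HUMO 180.0 → max 244.9 km
Candidate C: residuals PFO 0.1, MCB 0.0, HUMO 0.1 → max 0.1 km
Only Candidate C has all residuals ≈ 0.

Candidate C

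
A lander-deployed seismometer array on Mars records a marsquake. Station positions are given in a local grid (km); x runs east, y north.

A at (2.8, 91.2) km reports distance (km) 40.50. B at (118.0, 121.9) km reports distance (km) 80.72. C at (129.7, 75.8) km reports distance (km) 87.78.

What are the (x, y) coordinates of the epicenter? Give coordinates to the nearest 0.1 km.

Circle about each station: (x − 2.8)² + (y − 91.2)² = 40.50²; (x − 118.0)² + (y − 121.9)² = 80.72²; (x − 129.7)² + (y − 75.8)² = 87.78².
Subtracting the A equation from the B and C equations removes the quadratic terms:
230.4 x + 61.4 y = 15582.86
253.8 x − 30.8 y = 8177.37
Solving the 2×2 system: x ≈ 43.3, y ≈ 91.3 km.

x ≈ 43.3 km, y ≈ 91.3 km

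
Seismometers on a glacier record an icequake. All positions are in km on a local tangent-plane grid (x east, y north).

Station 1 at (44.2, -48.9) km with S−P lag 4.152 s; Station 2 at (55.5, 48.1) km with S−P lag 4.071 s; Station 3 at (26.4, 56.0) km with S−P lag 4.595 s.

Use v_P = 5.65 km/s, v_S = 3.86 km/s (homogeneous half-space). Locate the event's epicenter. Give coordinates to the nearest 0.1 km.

Distance from S−P lag: d = Δt · v_P v_S / (v_P − v_S) = Δt · (5.65·3.86)/(5.65−3.86) ≈ 12.1838·Δt.
So d_Station 1 = 50.59, d_Station 2 = 49.60, d_Station 3 = 55.98 km.
Circle about each station: (x − 44.2)² + (y + 48.9)² = 50.59²; (x − 55.5)² + (y − 48.1)² = 49.60²; (x − 26.4)² + (y − 56.0)² = 55.98².
Subtracting the Station 1 equation from the Station 2 and Station 3 equations removes the quadratic terms:
22.6 x + 194.0 y = 1148.20
-35.6 x + 209.8 y = -1086.30
Solving the 2×2 system: x ≈ 38.8, y ≈ 1.4 km.

38.8 km east, 1.4 km north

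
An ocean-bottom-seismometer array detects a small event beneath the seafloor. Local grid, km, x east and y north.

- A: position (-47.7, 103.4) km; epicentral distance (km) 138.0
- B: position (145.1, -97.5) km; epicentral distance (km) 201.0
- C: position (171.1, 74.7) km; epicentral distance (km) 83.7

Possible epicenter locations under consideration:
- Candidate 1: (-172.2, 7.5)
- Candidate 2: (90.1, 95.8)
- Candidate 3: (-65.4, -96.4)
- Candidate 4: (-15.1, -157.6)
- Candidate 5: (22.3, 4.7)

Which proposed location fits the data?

Candidate 2

For each candidate, compare |candidate − station| to the reported distance:
Candidate 1: residuals A 19.2, B 133.2, C 266.1 → max 266.1 km
Candidate 2: residuals A 0.0, B 0.0, C 0.0 → max 0.0 km
Candidate 3: residuals A 62.6, B 9.5, C 208.2 → max 208.2 km
Candidate 4: residuals A 125.0, B 29.9, C 214.0 → max 214.0 km
Candidate 5: residuals A 17.0, B 41.2, C 80.7 → max 80.7 km
Only Candidate 2 has all residuals ≈ 0.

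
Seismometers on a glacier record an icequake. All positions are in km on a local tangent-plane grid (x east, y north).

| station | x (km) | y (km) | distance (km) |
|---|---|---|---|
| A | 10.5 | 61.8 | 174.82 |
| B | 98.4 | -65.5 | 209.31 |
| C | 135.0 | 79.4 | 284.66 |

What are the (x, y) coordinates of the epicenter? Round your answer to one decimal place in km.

-110.9 km east, -64.0 km north

Circle about each station: (x − 10.5)² + (y − 61.8)² = 174.82²; (x − 98.4)² + (y + 65.5)² = 209.31²; (x − 135.0)² + (y − 79.4)² = 284.66².
Subtracting the A equation from the B and C equations removes the quadratic terms:
175.8 x − 254.6 y = -3205.32
249.0 x + 35.2 y = -29869.41
Solving the 2×2 system: x ≈ -110.9, y ≈ -64.0 km.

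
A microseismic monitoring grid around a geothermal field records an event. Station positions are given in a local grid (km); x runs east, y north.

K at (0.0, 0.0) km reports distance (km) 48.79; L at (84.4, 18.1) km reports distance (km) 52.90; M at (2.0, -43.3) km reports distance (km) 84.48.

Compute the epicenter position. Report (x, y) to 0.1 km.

Circle about each station: x² + y² = 48.79²; (x − 84.4)² + (y − 18.1)² = 52.90²; (x − 2.0)² + (y + 43.3)² = 84.48².
Subtracting the K equation from the L and M equations removes the quadratic terms:
168.8 x + 36.2 y = 7033.02
4.0 x − 86.6 y = -2877.52
Solving the 2×2 system: x ≈ 34.2, y ≈ 34.8 km.
Check against K (with the unrounded x, y): √(x²+y²) = 48.80 ≈ 48.79 km. ✓

x ≈ 34.2 km, y ≈ 34.8 km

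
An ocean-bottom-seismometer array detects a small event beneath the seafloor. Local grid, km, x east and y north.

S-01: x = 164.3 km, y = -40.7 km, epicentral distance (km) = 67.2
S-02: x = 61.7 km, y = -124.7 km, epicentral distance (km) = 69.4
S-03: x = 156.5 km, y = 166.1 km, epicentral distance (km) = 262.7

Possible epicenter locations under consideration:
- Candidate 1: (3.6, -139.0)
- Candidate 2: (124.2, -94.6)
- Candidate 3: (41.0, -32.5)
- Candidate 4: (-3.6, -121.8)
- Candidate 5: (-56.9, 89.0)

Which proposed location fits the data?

Candidate 2

For each candidate, compare |candidate − station| to the reported distance:
Candidate 1: residuals S-01 121.2, S-02 9.6, S-03 78.6 → max 121.2 km
Candidate 2: residuals S-01 0.0, S-02 0.0, S-03 0.0 → max 0.0 km
Candidate 3: residuals S-01 56.4, S-02 25.1, S-03 33.0 → max 56.4 km
Candidate 4: residuals S-01 119.3, S-02 4.0, S-03 66.7 → max 119.3 km
Candidate 5: residuals S-01 189.2, S-02 175.0, S-03 35.8 → max 189.2 km
Only Candidate 2 has all residuals ≈ 0.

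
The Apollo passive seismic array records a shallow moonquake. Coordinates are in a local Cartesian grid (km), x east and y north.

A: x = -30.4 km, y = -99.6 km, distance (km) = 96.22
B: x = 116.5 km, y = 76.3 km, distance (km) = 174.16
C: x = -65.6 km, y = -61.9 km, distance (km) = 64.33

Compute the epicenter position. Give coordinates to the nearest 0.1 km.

Circle about each station: (x + 30.4)² + (y + 99.6)² = 96.22²; (x − 116.5)² + (y − 76.3)² = 174.16²; (x + 65.6)² + (y + 61.9)² = 64.33².
Subtracting the A equation from the B and C equations removes the quadratic terms:
293.8 x + 351.8 y = -12523.80
-70.4 x + 75.4 y = 2410.59
Solving the 2×2 system: x ≈ -38.2, y ≈ -3.7 km.

-38.2 km east, -3.7 km north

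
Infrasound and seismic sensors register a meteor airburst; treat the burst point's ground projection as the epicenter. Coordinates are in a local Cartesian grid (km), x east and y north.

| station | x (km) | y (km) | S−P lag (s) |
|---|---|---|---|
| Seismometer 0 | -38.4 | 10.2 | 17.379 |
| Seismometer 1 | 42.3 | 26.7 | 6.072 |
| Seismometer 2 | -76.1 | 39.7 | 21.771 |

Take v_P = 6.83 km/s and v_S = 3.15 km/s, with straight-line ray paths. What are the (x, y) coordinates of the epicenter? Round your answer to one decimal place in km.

49.3 km east, 61.5 km north

Distance from S−P lag: d = Δt · v_P v_S / (v_P − v_S) = Δt · (6.83·3.15)/(6.83−3.15) ≈ 5.8463·Δt.
So d_Seismometer 0 = 101.60, d_Seismometer 1 = 35.50, d_Seismometer 2 = 127.28 km.
Circle about each station: (x + 38.4)² + (y − 10.2)² = 101.60²; (x − 42.3)² + (y − 26.7)² = 35.50²; (x + 76.1)² + (y − 39.7)² = 127.28².
Subtracting the Seismometer 0 equation from the Seismometer 1 and Seismometer 2 equations removes the quadratic terms:
161.4 x + 33.0 y = 9985.89
-75.4 x + 59.0 y = -88.94
Solving the 2×2 system: x ≈ 49.3, y ≈ 61.5 km.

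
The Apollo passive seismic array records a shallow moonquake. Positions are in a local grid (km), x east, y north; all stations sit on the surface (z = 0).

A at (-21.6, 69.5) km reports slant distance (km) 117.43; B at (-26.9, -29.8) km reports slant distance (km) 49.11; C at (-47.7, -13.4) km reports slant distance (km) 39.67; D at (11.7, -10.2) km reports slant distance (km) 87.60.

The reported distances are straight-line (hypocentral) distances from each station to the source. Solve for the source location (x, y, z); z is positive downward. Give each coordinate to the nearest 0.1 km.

x ≈ -68.1 km, y ≈ -35.1 km, depth ≈ 26.2 km

Each station gives a sphere (x−x_i)² + (y−y_i)² + z² = d_i² (stations at z=0).
Subtracting the A sphere from B and C: z² cancels, leaving linear equations in x and y:
-10.6 x − 198.6 y = 7692.85
-52.2 x − 165.8 y = 9374.14
Solving: x ≈ -68.091, y ≈ -35.101 km (keep extra digits for the depth step; rounded: -68.1, -35.1).
Then from the A sphere: z² = 117.43² − (x + 21.6)² − (y − 69.5)² with x = -68.091, y = -35.101, so z ≈ 26.211 ≈ 26.2 km.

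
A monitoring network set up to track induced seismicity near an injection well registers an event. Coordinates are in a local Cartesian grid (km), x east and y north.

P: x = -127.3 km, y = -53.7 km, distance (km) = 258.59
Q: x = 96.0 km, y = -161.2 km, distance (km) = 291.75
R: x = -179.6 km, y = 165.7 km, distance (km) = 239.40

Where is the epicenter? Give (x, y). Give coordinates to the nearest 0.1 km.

56.8 km east, 127.9 km north

Circle about each station: (x + 127.3)² + (y + 53.7)² = 258.59²; (x − 96.0)² + (y + 161.2)² = 291.75²; (x + 179.6)² + (y − 165.7)² = 239.40².
Subtracting the P equation from the Q and R equations removes the quadratic terms:
446.6 x − 215.0 y = -2136.81
-104.6 x + 438.8 y = 50180.10
Solving the 2×2 system: x ≈ 56.8, y ≈ 127.9 km.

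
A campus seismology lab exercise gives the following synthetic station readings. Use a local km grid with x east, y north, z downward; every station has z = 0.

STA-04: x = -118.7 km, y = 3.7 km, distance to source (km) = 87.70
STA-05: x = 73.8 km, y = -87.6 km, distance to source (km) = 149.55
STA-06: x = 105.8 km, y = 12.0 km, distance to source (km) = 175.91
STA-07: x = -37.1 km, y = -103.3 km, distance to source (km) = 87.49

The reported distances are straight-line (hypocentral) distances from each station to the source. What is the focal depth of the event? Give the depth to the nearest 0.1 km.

Each station gives a sphere (x−x_i)² + (y−y_i)² + z² = d_i² (stations at z=0).
Subtracting the STA-04 sphere from STA-05 and STA-06: z² cancels, leaving linear equations in x and y:
385.0 x − 182.6 y = -15657.09
449.0 x + 16.6 y = -26018.78
Solving: x ≈ -56.699, y ≈ -33.800 km (keep extra digits for the depth step; rounded: -56.7, -33.8).
Then from the STA-04 sphere: z² = 87.70² − (x + 118.7)² − (y − 3.7)² with x = -56.699, y = -33.800, so z ≈ 49.406 ≈ 49.4 km.
Check against STA-07 (with the unrounded solution): distance 87.49 ≈ 87.49 km. ✓

z ≈ 49.4 km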